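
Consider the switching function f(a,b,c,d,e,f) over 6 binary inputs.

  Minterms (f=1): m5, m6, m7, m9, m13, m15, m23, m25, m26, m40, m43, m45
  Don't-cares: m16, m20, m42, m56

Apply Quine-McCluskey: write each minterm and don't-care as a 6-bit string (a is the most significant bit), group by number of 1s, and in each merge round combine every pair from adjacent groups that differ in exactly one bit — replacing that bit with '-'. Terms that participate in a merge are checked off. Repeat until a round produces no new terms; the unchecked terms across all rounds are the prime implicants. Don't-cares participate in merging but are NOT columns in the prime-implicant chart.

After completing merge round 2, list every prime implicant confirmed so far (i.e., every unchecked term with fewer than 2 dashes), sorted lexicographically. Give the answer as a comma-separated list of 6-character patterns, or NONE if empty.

-01101, 0-0111, 0-1001, 00011-, 001-01, 010-00, 011010, 1-1000, 1010-0, 10101-

size-2^0 implicants → 000101(✓)  000110(✓)  000111(✓)  001001(✓)  001101(✓)  001111(✓)  010000(✓)  010100(✓)  010111(✓)  011001(✓)  011010  101000(✓)  101010(✓)  101011(✓)  101101(✓)  111000(✓)
size-2^1 implicants → -01101  0-0111  0-1001  00-101(✓)  00-111(✓)  0001-1(✓)  00011-  001-01  0011-1(✓)  010-00  1-1000  1010-0  10101-
size-2^2 implicants → 00-1-1
Unchecked terms (primes): -01101, 0-0111, 0-1001, 00-1-1, 00011-, 001-01, 010-00, 011010, 1-1000, 1010-0, 10101-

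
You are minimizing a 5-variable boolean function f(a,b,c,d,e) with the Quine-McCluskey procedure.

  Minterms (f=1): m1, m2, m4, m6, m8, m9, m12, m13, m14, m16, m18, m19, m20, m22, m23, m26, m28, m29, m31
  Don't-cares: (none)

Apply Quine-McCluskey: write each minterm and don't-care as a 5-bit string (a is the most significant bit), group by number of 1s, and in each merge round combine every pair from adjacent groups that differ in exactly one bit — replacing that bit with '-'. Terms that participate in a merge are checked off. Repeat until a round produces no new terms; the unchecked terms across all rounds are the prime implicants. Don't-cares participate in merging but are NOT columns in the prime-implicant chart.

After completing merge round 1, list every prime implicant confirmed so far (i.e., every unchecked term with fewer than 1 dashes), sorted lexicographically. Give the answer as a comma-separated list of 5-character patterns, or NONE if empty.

NONE

size-2^0 implicants → 00001(✓)  00010(✓)  00100(✓)  00110(✓)  01000(✓)  01001(✓)  01100(✓)  01101(✓)  01110(✓)  10000(✓)  10010(✓)  10011(✓)  10100(✓)  10110(✓)  10111(✓)  11010(✓)  11100(✓)  11101(✓)  11111(✓)
size-2^1 implicants → -0010(✓)  -0100(✓)  -0110(✓)  -1100(✓)  -1101(✓)  0-001  0-100(✓)  0-110(✓)  00-10(✓)  001-0(✓)  01-00(✓)  01-01(✓)  0100-(✓)  011-0(✓)  0110-(✓)  1-010  1-100(✓)  1-111  10-00(✓)  10-10(✓)  10-11(✓)  100-0(✓)  1001-(✓)  101-0(✓)  1011-(✓)  111-1  1110-(✓)
size-2^2 implicants → --100  -0-10  -01-0  -110-  0-1-0  01-0-  10--0  10-1-
Unchecked terms (primes): --100, -0-10, -01-0, -110-, 0-001, 0-1-0, 01-0-, 1-010, 1-111, 10--0, 10-1-, 111-1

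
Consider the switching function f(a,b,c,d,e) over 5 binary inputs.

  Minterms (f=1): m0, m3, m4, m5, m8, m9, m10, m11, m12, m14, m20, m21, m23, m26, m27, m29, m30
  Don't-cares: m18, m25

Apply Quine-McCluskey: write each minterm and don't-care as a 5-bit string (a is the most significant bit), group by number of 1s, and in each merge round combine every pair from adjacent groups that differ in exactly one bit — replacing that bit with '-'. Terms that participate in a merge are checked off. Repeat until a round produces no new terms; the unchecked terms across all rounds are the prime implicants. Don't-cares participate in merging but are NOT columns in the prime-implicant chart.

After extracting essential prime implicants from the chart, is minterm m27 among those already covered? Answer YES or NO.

NO

[col 0] 00000*, 00011*, 00100*, 00101*, 01000*, 01001*, 01010*, 01011*, 01100*, 01110*, 10010*, 10100*, 10101*, 10111*, 11001*, 11010*, 11011*, 11101*, 11110*
[col 1] -0100*, -0101*, -1001*, -1010*, -1011*, -1110*, 0-000*, 0-011, 0-100*, 00-00*, 0010-*, 01-00*, 01-10*, 010-0*, 010-1*, 0100-*, 0101-*, 011-0*, 1-010, 1-101, 101-1, 1010-*, 11-01, 11-10*, 110-1*, 1101-*
[col 2] -010-, -1-10, -10-1, -101-, 0--00, 01--0, 010--
Prime implicants: -010-, -1-10, -10-1, -101-, 0--00, 0-011, 01--0, 010--, 1-010, 1-101, 101-1, 11-01
PI chart (minterm → PIs covering it):
  0 | 0--00  (sole → essential)
  3 | 0-011  (sole → essential)
  4 | -010-,0--00
  5 | -010-  (sole → essential)
  8 | 0--00,01--0,010--
  9 | -10-1,010--
  10 | -1-10,-101-,01--0,010--
  11 | -10-1,-101-,0-011,010--
  12 | 0--00,01--0
  14 | -1-10,01--0
  20 | -010-  (sole → essential)
  21 | -010-,1-101,101-1
  23 | 101-1  (sole → essential)
  26 | -1-10,-101-,1-010
  27 | -10-1,-101-
  29 | 1-101,11-01
  30 | -1-10  (sole → essential)
Essential prime implicants: -010-, -1-10, 0--00, 0-011, 101-1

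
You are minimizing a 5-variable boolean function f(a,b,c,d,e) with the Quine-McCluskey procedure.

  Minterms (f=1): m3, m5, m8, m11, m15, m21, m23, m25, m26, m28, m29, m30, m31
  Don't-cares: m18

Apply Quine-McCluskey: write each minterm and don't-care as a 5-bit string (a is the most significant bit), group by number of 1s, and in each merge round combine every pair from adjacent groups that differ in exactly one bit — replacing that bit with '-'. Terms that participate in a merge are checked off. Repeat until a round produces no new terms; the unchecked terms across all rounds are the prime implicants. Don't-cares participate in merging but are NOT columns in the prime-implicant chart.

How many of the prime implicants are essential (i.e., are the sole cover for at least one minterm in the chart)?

[col 0] 00011*, 00101*, 01000, 01011*, 01111*, 10010*, 10101*, 10111*, 11001*, 11010*, 11100*, 11101*, 11110*, 11111*
[col 1] -0101, -1111, 0-011, 01-11, 1-010, 1-101*, 1-111*, 101-1*, 11-01, 11-10, 111-0*, 111-1*, 1110-*, 1111-*
[col 2] 1-1-1, 111--
Prime implicants: -0101, -1111, 0-011, 01-11, 01000, 1-010, 1-1-1, 11-01, 11-10, 111--
PI chart (minterm → PIs covering it):
  3 | 0-011  (sole → essential)
  5 | -0101  (sole → essential)
  8 | 01000  (sole → essential)
  11 | 0-011,01-11
  15 | -1111,01-11
  21 | -0101,1-1-1
  23 | 1-1-1  (sole → essential)
  25 | 11-01  (sole → essential)
  26 | 1-010,11-10
  28 | 111--  (sole → essential)
  29 | 1-1-1,11-01,111--
  30 | 11-10,111--
  31 | -1111,1-1-1,111--
Essential prime implicants: -0101, 0-011, 01000, 1-1-1, 11-01, 111--

6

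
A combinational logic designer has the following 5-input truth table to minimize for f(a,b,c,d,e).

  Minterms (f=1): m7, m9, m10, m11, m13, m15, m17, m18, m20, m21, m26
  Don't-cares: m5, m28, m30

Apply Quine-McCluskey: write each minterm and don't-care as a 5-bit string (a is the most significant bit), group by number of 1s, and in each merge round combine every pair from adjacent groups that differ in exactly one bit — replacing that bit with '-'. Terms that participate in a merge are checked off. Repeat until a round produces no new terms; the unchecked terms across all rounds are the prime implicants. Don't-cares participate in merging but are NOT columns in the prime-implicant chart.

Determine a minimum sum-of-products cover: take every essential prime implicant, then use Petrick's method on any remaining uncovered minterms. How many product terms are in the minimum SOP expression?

6

size-2^0 implicants → 00101(✓)  00111(✓)  01001(✓)  01010(✓)  01011(✓)  01101(✓)  01111(✓)  10001(✓)  10010(✓)  10100(✓)  10101(✓)  11010(✓)  11100(✓)  11110(✓)
size-2^1 implicants → -0101  -1010  0-101(✓)  0-111(✓)  001-1(✓)  01-01(✓)  01-11(✓)  010-1(✓)  0101-  011-1(✓)  1-010  1-100  10-01  1010-  11-10  111-0
size-2^2 implicants → 0-1-1  01--1
Unchecked terms (primes): -0101, -1010, 0-1-1, 01--1, 0101-, 1-010, 1-100, 10-01, 1010-, 11-10, 111-0
Minterm coverage:
  m7 ⊆ 0-1-1 [E]
  m9 ⊆ 01--1 [E]
  m10 ⊆ -1010,0101-
  m11 ⊆ 01--1,0101-
  m13 ⊆ 0-1-1,01--1
  m15 ⊆ 0-1-1,01--1
  m17 ⊆ 10-01 [E]
  m18 ⊆ 1-010 [E]
  m20 ⊆ 1-100,1010-
  m21 ⊆ -0101,10-01,1010-
  m26 ⊆ -1010,1-010,11-10
E = {0-1-1, 01--1, 1-010, 10-01}
Petrick residual → -1010, 1-100
Cover = bc'de' + a'ce + a'be + ac'de' + acd'e' + ab'd'e  |cover|=6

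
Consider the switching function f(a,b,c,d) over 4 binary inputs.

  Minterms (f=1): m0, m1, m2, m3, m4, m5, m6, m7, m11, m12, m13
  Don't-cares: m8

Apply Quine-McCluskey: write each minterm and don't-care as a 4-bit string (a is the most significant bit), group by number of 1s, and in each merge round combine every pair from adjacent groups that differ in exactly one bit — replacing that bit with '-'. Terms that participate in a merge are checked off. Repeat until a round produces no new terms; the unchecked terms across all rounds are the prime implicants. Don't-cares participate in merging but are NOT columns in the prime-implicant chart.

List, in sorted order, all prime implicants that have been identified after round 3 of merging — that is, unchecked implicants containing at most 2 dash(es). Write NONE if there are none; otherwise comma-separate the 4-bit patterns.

--00, -011, -10-

[col 0] 0000*, 0001*, 0010*, 0011*, 0100*, 0101*, 0110*, 0111*, 1000*, 1011*, 1100*, 1101*
[col 1] -000*, -011, -100*, -101*, 0-00*, 0-01*, 0-10*, 0-11*, 00-0*, 00-1*, 000-*, 001-*, 01-0*, 01-1*, 010-*, 011-*, 1-00*, 110-*
[col 2] --00, -10-, 0--0*, 0--1*, 0-0-*, 0-1-*, 00--*, 01--*
[col 3] 0---
Prime implicants: --00, -011, -10-, 0---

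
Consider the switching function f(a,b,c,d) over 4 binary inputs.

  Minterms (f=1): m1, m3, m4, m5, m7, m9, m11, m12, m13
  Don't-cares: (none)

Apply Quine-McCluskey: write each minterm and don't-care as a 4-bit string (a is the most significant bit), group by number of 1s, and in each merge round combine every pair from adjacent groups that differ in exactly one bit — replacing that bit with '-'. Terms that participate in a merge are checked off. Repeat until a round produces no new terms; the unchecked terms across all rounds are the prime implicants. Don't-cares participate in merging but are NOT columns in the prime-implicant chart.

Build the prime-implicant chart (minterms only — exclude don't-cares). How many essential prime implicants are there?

3

[col 0] 0001*, 0011*, 0100*, 0101*, 0111*, 1001*, 1011*, 1100*, 1101*
[col 1] -001*, -011*, -100*, -101*, 0-01*, 0-11*, 00-1*, 01-1*, 010-*, 1-01*, 10-1*, 110-*
[col 2] --01, -0-1, -10-, 0--1
Prime implicants: --01, -0-1, -10-, 0--1
PI chart (minterm → PIs covering it):
  1 | --01,-0-1,0--1
  3 | -0-1,0--1
  4 | -10-  (sole → essential)
  5 | --01,-10-,0--1
  7 | 0--1  (sole → essential)
  9 | --01,-0-1
  11 | -0-1  (sole → essential)
  12 | -10-  (sole → essential)
  13 | --01,-10-
Essential prime implicants: -0-1, -10-, 0--1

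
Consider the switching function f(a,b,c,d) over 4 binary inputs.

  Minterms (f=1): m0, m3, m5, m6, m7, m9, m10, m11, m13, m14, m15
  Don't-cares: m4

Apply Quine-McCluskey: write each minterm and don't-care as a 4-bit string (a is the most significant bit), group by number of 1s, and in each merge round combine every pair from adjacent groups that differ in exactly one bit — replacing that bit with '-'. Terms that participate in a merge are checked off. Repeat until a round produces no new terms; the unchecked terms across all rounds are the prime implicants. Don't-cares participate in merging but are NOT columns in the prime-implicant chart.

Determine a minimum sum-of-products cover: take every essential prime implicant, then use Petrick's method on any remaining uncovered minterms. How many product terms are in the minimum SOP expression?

Round 0: 0000✓ 0011✓ 0100✓ 0101✓ 0110✓ 0111✓ 1001✓ 1010✓ 1011✓ 1101✓ 1110✓ 1111✓
Round 1: -011✓ -101✓ -110✓ -111✓ 0-00 0-11✓ 01-0✓ 01-1✓ 010-✓ 011-✓ 1-01✓ 1-10✓ 1-11✓ 10-1✓ 101-✓ 11-1✓ 111-✓
Round 2: --11 -1-1 -11- 01-- 1--1 1-1-
PIs = {--11, -1-1, -11-, 0-00, 01--, 1--1, 1-1-}
Coverage chart:
  m0: 0-00 ←essential
  m3: --11 ←essential
  m5: -1-1,01--
  m6: -11-,01--
  m7: --11,-1-1,-11-,01--
  m9: 1--1 ←essential
  m10: 1-1- ←essential
  m11: --11,1--1,1-1-
  m13: -1-1,1--1
  m14: -11-,1-1-
  m15: --11,-1-1,-11-,1--1,1-1-
Essential: --11, 0-00, 1--1, 1-1-
Petrick residual → 01--
Min cover (5 terms): cd + a'c'd' + a'b + ad + ac

5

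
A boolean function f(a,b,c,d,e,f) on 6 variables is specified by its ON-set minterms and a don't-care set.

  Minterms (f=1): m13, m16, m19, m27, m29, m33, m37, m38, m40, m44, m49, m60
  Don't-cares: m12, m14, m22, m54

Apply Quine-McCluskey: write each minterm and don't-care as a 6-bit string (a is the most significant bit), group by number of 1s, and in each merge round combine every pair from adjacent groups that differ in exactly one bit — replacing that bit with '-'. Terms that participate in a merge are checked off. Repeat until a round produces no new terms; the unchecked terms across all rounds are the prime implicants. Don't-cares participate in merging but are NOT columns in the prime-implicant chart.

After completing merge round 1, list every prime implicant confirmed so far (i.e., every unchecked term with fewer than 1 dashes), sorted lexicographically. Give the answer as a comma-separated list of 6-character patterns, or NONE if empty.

Round 0: 001100✓ 001101✓ 001110✓ 010000 010011✓ 010110✓ 011011✓ 011101✓ 100001✓ 100101✓ 100110✓ 101000✓ 101100✓ 110001✓ 110110✓ 111100✓
Round 1: -01100 -10110 0-1101 0011-0 00110- 01-011 1-0001 1-0110 1-1100 100-01 101-00
PIs = {-01100, -10110, 0-1101, 0011-0, 00110-, 01-011, 010000, 1-0001, 1-0110, 1-1100, 100-01, 101-00}

010000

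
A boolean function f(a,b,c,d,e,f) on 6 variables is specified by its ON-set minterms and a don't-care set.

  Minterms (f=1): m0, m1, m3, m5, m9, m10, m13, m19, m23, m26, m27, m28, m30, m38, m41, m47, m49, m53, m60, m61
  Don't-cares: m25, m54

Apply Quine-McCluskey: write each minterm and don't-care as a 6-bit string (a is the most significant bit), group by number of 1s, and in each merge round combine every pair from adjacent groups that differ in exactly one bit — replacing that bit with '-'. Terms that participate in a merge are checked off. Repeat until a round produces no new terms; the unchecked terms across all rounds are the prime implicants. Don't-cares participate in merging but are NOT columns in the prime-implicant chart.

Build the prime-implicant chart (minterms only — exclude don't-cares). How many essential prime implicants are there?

size-2^0 implicants → 000000(✓)  000001(✓)  000011(✓)  000101(✓)  001001(✓)  001010(✓)  001101(✓)  010011(✓)  010111(✓)  011001(✓)  011010(✓)  011011(✓)  011100(✓)  011110(✓)  100110(✓)  101001(✓)  101111  110001(✓)  110101(✓)  110110(✓)  111100(✓)  111101(✓)
size-2^1 implicants → -01001  -11100  0-0011  0-1001  0-1010  00-001(✓)  00-101(✓)  000-01(✓)  0000-1  00000-  001-01(✓)  01-011  010-11  011-10  0110-1  01101-  0111-0  1-0110  11-101  110-01  11110-
size-2^2 implicants → 00--01
Unchecked terms (primes): -01001, -11100, 0-0011, 0-1001, 0-1010, 00--01, 0000-1, 00000-, 01-011, 010-11, 011-10, 0110-1, 01101-, 0111-0, 1-0110, 101111, 11-101, 110-01, 11110-
Minterm coverage:
  m0 ⊆ 00000- [E]
  m1 ⊆ 00--01,0000-1,00000-
  m3 ⊆ 0-0011,0000-1
  m5 ⊆ 00--01 [E]
  m9 ⊆ -01001,0-1001,00--01
  m10 ⊆ 0-1010 [E]
  m13 ⊆ 00--01 [E]
  m19 ⊆ 0-0011,01-011,010-11
  m23 ⊆ 010-11 [E]
  m26 ⊆ 0-1010,011-10,01101-
  m27 ⊆ 01-011,0110-1,01101-
  m28 ⊆ -11100,0111-0
  m30 ⊆ 011-10,0111-0
  m38 ⊆ 1-0110 [E]
  m41 ⊆ -01001 [E]
  m47 ⊆ 101111 [E]
  m49 ⊆ 110-01 [E]
  m53 ⊆ 11-101,110-01
  m60 ⊆ -11100,11110-
  m61 ⊆ 11-101,11110-
E = {-01001, 0-1010, 00--01, 00000-, 010-11, 1-0110, 101111, 110-01}

8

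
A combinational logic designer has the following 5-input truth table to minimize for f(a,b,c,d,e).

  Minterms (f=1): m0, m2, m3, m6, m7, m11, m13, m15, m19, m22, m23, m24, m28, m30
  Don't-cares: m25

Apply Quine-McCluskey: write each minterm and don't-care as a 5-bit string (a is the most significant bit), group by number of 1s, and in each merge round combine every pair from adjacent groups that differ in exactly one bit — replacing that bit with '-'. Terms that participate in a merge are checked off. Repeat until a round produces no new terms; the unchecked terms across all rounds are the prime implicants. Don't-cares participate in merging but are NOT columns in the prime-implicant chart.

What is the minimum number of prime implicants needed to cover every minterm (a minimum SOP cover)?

7

[col 0] 00000*, 00010*, 00011*, 00110*, 00111*, 01011*, 01101*, 01111*, 10011*, 10110*, 10111*, 11000*, 11001*, 11100*, 11110*
[col 1] -0011*, -0110*, -0111*, 0-011*, 0-111*, 00-10*, 00-11*, 000-0, 0001-*, 0011-*, 01-11*, 011-1, 1-110, 10-11*, 1011-*, 11-00, 1100-, 111-0
[col 2] -0-11, -011-, 0--11, 00-1-
Prime implicants: -0-11, -011-, 0--11, 00-1-, 000-0, 011-1, 1-110, 11-00, 1100-, 111-0
PI chart (minterm → PIs covering it):
  0 | 000-0  (sole → essential)
  2 | 00-1-,000-0
  3 | -0-11,0--11,00-1-
  6 | -011-,00-1-
  7 | -0-11,-011-,0--11,00-1-
  11 | 0--11  (sole → essential)
  13 | 011-1  (sole → essential)
  15 | 0--11,011-1
  19 | -0-11  (sole → essential)
  22 | -011-,1-110
  23 | -0-11,-011-
  24 | 11-00,1100-
  28 | 11-00,111-0
  30 | 1-110,111-0
Essential prime implicants: -0-11, 0--11, 000-0, 011-1
Petrick residual → -011-, 1-110, 11-00
Minimum SOP uses 7 PIs: b'de + b'cd + a'de + a'b'c'e' + a'bce + acde' + abd'e'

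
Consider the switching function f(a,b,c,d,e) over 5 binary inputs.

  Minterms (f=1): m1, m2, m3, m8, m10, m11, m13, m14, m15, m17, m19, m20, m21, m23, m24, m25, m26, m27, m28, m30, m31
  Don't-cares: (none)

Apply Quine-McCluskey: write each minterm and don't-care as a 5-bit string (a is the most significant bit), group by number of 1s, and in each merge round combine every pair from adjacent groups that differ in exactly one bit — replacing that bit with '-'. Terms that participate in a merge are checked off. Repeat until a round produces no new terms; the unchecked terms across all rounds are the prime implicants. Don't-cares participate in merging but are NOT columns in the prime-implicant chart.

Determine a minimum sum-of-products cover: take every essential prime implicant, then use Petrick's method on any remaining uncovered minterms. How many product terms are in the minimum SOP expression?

8

Round 0: 00001✓ 00010✓ 00011✓ 01000✓ 01010✓ 01011✓ 01101✓ 01110✓ 01111✓ 10001✓ 10011✓ 10100✓ 10101✓ 10111✓ 11000✓ 11001✓ 11010✓ 11011✓ 11100✓ 11110✓ 11111✓
Round 1: -0001✓ -0011✓ -1000✓ -1010✓ -1011✓ -1110✓ -1111✓ 0-010✓ 0-011✓ 000-1✓ 0001-✓ 01-10✓ 01-11✓ 010-0✓ 0101-✓ 011-1 0111-✓ 1-001✓ 1-011✓ 1-100 1-111✓ 10-01✓ 10-11✓ 100-1✓ 101-1✓ 1010- 11-00✓ 11-10✓ 11-11✓ 110-0✓ 110-1✓ 1100-✓ 1101-✓ 111-0✓ 1111-✓
Round 2: --011 -00-1 -1-10✓ -1-11✓ -10-0 -101-✓ -111-✓ 0-01- 01-1-✓ 1--11 1-0-1 10--1 11--0 11-1-✓ 110--
Round 3: -1-1-
PIs = {--011, -00-1, -1-1-, -10-0, 0-01-, 011-1, 1--11, 1-0-1, 1-100, 10--1, 1010-, 11--0, 110--}
Coverage chart:
  m1: -00-1 ←essential
  m2: 0-01- ←essential
  m3: --011,-00-1,0-01-
  m8: -10-0 ←essential
  m10: -1-1-,-10-0,0-01-
  m11: --011,-1-1-,0-01-
  m13: 011-1 ←essential
  m14: -1-1- ←essential
  m15: -1-1-,011-1
  m17: -00-1,1-0-1,10--1
  m19: --011,-00-1,1--11,1-0-1,10--1
  m20: 1-100,1010-
  m21: 10--1,1010-
  m23: 1--11,10--1
  m24: -10-0,11--0,110--
  m25: 1-0-1,110--
  m26: -1-1-,-10-0,11--0,110--
  m27: --011,-1-1-,1--11,1-0-1,110--
  m28: 1-100,11--0
  m30: -1-1-,11--0
  m31: -1-1-,1--11
Essential: -00-1, -1-1-, -10-0, 0-01-, 011-1
Petrick residual → 1-0-1, 1-100, 10--1
Min cover (8 terms): b'c'e + bd + bc'e' + a'c'd + a'bce + ac'e + acd'e' + ab'e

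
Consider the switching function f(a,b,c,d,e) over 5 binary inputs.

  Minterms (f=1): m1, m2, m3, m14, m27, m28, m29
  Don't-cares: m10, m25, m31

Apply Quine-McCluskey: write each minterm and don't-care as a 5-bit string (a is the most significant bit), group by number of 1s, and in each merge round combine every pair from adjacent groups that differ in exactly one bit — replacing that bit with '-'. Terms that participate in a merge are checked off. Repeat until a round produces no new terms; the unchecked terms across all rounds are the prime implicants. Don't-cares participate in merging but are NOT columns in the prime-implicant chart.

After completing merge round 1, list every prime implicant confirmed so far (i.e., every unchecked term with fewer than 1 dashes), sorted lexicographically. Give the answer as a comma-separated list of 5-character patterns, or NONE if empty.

Round 0: 00001✓ 00010✓ 00011✓ 01010✓ 01110✓ 11001✓ 11011✓ 11100✓ 11101✓ 11111✓
Round 1: 0-010 000-1 0001- 01-10 11-01✓ 11-11✓ 110-1✓ 111-1✓ 1110-
Round 2: 11--1
PIs = {0-010, 000-1, 0001-, 01-10, 11--1, 1110-}

NONE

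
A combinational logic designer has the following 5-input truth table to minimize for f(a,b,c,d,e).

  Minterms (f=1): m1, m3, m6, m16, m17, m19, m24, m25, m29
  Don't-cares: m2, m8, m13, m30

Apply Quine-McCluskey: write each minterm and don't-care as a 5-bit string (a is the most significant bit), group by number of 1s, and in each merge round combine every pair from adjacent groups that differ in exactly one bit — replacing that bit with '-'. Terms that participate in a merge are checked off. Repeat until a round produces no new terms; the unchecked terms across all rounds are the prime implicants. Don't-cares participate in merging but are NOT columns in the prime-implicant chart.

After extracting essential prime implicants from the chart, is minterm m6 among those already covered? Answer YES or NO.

[col 0] 00001*, 00010*, 00011*, 00110*, 01000*, 01101*, 10000*, 10001*, 10011*, 11000*, 11001*, 11101*, 11110
[col 1] -0001*, -0011*, -1000, -1101, 00-10, 000-1*, 0001-, 1-000*, 1-001*, 100-1*, 1000-*, 11-01, 1100-*
[col 2] -00-1, 1-00-
Prime implicants: -00-1, -1000, -1101, 00-10, 0001-, 1-00-, 11-01, 11110
PI chart (minterm → PIs covering it):
  1 | -00-1  (sole → essential)
  3 | -00-1,0001-
  6 | 00-10  (sole → essential)
  16 | 1-00-  (sole → essential)
  17 | -00-1,1-00-
  19 | -00-1  (sole → essential)
  24 | -1000,1-00-
  25 | 1-00-,11-01
  29 | -1101,11-01
Essential prime implicants: -00-1, 00-10, 1-00-

YES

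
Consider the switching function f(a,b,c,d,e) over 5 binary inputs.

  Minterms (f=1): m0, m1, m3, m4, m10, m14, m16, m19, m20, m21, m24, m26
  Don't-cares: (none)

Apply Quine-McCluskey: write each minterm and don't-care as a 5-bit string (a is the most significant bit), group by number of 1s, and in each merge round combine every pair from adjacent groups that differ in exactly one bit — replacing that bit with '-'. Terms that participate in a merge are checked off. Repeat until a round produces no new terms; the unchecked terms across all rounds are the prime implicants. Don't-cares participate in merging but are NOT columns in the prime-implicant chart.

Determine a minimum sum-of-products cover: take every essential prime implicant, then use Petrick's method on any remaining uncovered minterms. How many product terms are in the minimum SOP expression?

6

size-2^0 implicants → 00000(✓)  00001(✓)  00011(✓)  00100(✓)  01010(✓)  01110(✓)  10000(✓)  10011(✓)  10100(✓)  10101(✓)  11000(✓)  11010(✓)
size-2^1 implicants → -0000(✓)  -0011  -0100(✓)  -1010  00-00(✓)  000-1  0000-  01-10  1-000  10-00(✓)  1010-  110-0
size-2^2 implicants → -0-00
Unchecked terms (primes): -0-00, -0011, -1010, 000-1, 0000-, 01-10, 1-000, 1010-, 110-0
Minterm coverage:
  m0 ⊆ -0-00,0000-
  m1 ⊆ 000-1,0000-
  m3 ⊆ -0011,000-1
  m4 ⊆ -0-00 [E]
  m10 ⊆ -1010,01-10
  m14 ⊆ 01-10 [E]
  m16 ⊆ -0-00,1-000
  m19 ⊆ -0011 [E]
  m20 ⊆ -0-00,1010-
  m21 ⊆ 1010- [E]
  m24 ⊆ 1-000,110-0
  m26 ⊆ -1010,110-0
E = {-0-00, -0011, 01-10, 1010-}
Petrick residual → 000-1, 110-0
Cover = b'd'e' + b'c'de + a'b'c'e + a'bde' + ab'cd' + abc'e'  |cover|=6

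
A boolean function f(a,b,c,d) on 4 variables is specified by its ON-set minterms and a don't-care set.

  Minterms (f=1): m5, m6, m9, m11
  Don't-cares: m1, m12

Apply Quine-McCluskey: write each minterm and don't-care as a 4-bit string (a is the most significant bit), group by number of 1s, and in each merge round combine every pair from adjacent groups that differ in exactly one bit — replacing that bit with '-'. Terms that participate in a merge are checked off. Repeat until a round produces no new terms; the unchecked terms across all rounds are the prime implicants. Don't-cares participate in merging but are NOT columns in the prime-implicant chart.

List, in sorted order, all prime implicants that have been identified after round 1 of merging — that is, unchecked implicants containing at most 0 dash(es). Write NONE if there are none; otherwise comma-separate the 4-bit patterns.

Round 0: 0001✓ 0101✓ 0110 1001✓ 1011✓ 1100
Round 1: -001 0-01 10-1
PIs = {-001, 0-01, 0110, 10-1, 1100}

0110, 1100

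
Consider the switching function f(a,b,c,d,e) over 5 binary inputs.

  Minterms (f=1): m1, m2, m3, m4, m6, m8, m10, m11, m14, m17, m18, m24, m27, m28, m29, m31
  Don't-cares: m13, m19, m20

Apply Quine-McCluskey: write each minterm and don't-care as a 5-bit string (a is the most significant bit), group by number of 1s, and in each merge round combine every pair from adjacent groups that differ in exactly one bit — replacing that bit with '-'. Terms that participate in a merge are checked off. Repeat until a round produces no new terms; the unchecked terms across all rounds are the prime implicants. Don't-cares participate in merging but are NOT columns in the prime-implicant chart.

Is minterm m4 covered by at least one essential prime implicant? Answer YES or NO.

NO

[col 0] 00001*, 00010*, 00011*, 00100*, 00110*, 01000*, 01010*, 01011*, 01101*, 01110*, 10001*, 10010*, 10011*, 10100*, 11000*, 11011*, 11100*, 11101*, 11111*
[col 1] -0001*, -0010*, -0011*, -0100, -1000, -1011*, -1101, 0-010*, 0-011*, 0-110*, 00-10*, 000-1*, 0001-*, 001-0, 01-10*, 010-0, 0101-*, 1-011*, 1-100, 100-1*, 1001-*, 11-00, 11-11, 111-1, 1110-
[col 2] --011, -00-1, -001-, 0--10, 0-01-
Prime implicants: --011, -00-1, -001-, -0100, -1000, -1101, 0--10, 0-01-, 001-0, 010-0, 1-100, 11-00, 11-11, 111-1, 1110-
PI chart (minterm → PIs covering it):
  1 | -00-1  (sole → essential)
  2 | -001-,0--10,0-01-
  3 | --011,-00-1,-001-,0-01-
  4 | -0100,001-0
  6 | 0--10,001-0
  8 | -1000,010-0
  10 | 0--10,0-01-,010-0
  11 | --011,0-01-
  14 | 0--10  (sole → essential)
  17 | -00-1  (sole → essential)
  18 | -001-  (sole → essential)
  24 | -1000,11-00
  27 | --011,11-11
  28 | 1-100,11-00,1110-
  29 | -1101,111-1,1110-
  31 | 11-11,111-1
Essential prime implicants: -00-1, -001-, 0--10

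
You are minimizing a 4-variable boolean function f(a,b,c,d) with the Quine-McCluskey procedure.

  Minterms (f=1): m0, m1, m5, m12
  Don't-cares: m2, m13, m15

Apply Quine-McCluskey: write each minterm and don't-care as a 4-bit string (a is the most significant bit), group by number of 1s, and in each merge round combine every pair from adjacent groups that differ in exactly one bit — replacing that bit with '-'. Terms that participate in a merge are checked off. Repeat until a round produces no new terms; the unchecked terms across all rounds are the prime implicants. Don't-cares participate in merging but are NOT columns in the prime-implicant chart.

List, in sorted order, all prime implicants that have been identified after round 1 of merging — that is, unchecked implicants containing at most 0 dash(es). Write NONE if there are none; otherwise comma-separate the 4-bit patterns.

Round 0: 0000✓ 0001✓ 0010✓ 0101✓ 1100✓ 1101✓ 1111✓
Round 1: -101 0-01 00-0 000- 11-1 110-
PIs = {-101, 0-01, 00-0, 000-, 11-1, 110-}

NONE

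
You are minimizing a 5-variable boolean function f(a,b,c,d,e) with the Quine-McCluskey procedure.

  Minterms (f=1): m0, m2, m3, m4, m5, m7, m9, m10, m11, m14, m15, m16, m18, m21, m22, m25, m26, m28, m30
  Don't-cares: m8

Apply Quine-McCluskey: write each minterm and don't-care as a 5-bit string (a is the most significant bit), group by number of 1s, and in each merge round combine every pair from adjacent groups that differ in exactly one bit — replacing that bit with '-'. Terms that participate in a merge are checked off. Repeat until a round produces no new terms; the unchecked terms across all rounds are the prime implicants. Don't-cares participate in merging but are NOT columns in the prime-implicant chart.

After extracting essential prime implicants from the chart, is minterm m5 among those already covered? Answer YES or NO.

YES

[col 0] 00000*, 00010*, 00011*, 00100*, 00101*, 00111*, 01000*, 01001*, 01010*, 01011*, 01110*, 01111*, 10000*, 10010*, 10101*, 10110*, 11001*, 11010*, 11100*, 11110*
[col 1] -0000*, -0010*, -0101, -1001, -1010*, -1110*, 0-000*, 0-010*, 0-011*, 0-111*, 00-00, 00-11*, 000-0*, 0001-*, 001-1, 0010-, 01-10*, 01-11*, 010-0*, 010-1*, 0100-*, 0101-*, 0111-*, 1-010*, 1-110*, 10-10*, 100-0*, 11-10*, 111-0
[col 2] --010, -00-0, -1-10, 0--11, 0-0-0, 0-01-, 01-1-, 010--, 1--10
Prime implicants: --010, -00-0, -0101, -1-10, -1001, 0--11, 0-0-0, 0-01-, 00-00, 001-1, 0010-, 01-1-, 010--, 1--10, 111-0
PI chart (minterm → PIs covering it):
  0 | -00-0,0-0-0,00-00
  2 | --010,-00-0,0-0-0,0-01-
  3 | 0--11,0-01-
  4 | 00-00,0010-
  5 | -0101,001-1,0010-
  7 | 0--11,001-1
  9 | -1001,010--
  10 | --010,-1-10,0-0-0,0-01-,01-1-,010--
  11 | 0--11,0-01-,01-1-,010--
  14 | -1-10,01-1-
  15 | 0--11,01-1-
  16 | -00-0  (sole → essential)
  18 | --010,-00-0,1--10
  21 | -0101  (sole → essential)
  22 | 1--10  (sole → essential)
  25 | -1001  (sole → essential)
  26 | --010,-1-10,1--10
  28 | 111-0  (sole → essential)
  30 | -1-10,1--10,111-0
Essential prime implicants: -00-0, -0101, -1001, 1--10, 111-0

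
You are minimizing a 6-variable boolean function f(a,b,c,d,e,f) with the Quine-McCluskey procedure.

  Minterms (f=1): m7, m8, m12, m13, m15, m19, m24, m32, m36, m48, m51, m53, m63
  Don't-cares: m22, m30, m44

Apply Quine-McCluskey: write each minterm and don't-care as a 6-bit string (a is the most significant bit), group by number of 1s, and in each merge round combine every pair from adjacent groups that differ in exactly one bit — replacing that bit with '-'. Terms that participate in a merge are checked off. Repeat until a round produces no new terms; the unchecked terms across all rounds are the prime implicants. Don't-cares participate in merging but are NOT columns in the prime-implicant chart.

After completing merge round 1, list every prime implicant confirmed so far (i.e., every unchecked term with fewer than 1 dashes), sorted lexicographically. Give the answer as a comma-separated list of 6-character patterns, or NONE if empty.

110101, 111111

Round 0: 000111✓ 001000✓ 001100✓ 001101✓ 001111✓ 010011✓ 010110✓ 011000✓ 011110✓ 100000✓ 100100✓ 101100✓ 110000✓ 110011✓ 110101 111111
Round 1: -01100 -10011 0-1000 00-111 001-00 0011-1 00110- 01-110 1-0000 10-100 100-00
PIs = {-01100, -10011, 0-1000, 00-111, 001-00, 0011-1, 00110-, 01-110, 1-0000, 10-100, 100-00, 110101, 111111}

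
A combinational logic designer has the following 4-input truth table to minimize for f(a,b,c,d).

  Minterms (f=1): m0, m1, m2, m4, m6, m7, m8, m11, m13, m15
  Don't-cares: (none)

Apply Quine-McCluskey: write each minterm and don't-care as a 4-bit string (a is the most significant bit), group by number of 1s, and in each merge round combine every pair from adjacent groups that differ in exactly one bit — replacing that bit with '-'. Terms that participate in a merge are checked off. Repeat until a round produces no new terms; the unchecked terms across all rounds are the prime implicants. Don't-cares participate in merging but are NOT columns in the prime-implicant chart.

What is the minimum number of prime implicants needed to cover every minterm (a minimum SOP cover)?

6

[col 0] 0000*, 0001*, 0010*, 0100*, 0110*, 0111*, 1000*, 1011*, 1101*, 1111*
[col 1] -000, -111, 0-00*, 0-10*, 00-0*, 000-, 01-0*, 011-, 1-11, 11-1
[col 2] 0--0
Prime implicants: -000, -111, 0--0, 000-, 011-, 1-11, 11-1
PI chart (minterm → PIs covering it):
  0 | -000,0--0,000-
  1 | 000-  (sole → essential)
  2 | 0--0  (sole → essential)
  4 | 0--0  (sole → essential)
  6 | 0--0,011-
  7 | -111,011-
  8 | -000  (sole → essential)
  11 | 1-11  (sole → essential)
  13 | 11-1  (sole → essential)
  15 | -111,1-11,11-1
Essential prime implicants: -000, 0--0, 000-, 1-11, 11-1
Petrick residual → -111
Minimum SOP uses 6 PIs: b'c'd' + bcd + a'd' + a'b'c' + acd + abd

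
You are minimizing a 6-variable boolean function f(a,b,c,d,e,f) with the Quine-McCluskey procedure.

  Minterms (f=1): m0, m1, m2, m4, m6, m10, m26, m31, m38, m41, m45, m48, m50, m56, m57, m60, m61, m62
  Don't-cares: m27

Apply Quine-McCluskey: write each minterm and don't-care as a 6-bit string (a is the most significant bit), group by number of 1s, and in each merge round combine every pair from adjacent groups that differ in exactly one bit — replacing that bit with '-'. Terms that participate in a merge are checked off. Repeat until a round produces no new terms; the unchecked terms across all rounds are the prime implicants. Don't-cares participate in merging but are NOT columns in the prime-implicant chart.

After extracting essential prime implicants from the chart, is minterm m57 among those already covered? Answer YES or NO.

size-2^0 implicants → 000000(✓)  000001(✓)  000010(✓)  000100(✓)  000110(✓)  001010(✓)  011010(✓)  011011(✓)  011111(✓)  100110(✓)  101001(✓)  101101(✓)  110000(✓)  110010(✓)  111000(✓)  111001(✓)  111100(✓)  111101(✓)  111110(✓)
size-2^1 implicants → -00110  0-1010  00-010  000-00(✓)  000-10(✓)  0000-0(✓)  00000-  0001-0(✓)  011-11  01101-  1-1001(✓)  1-1101(✓)  101-01(✓)  11-000  1100-0  111-00(✓)  111-01(✓)  11100-(✓)  1111-0  11110-(✓)
size-2^2 implicants → 000--0  1-1-01  111-0-
Unchecked terms (primes): -00110, 0-1010, 00-010, 000--0, 00000-, 011-11, 01101-, 1-1-01, 11-000, 1100-0, 111-0-, 1111-0
Minterm coverage:
  m0 ⊆ 000--0,00000-
  m1 ⊆ 00000- [E]
  m2 ⊆ 00-010,000--0
  m4 ⊆ 000--0 [E]
  m6 ⊆ -00110,000--0
  m10 ⊆ 0-1010,00-010
  m26 ⊆ 0-1010,01101-
  m31 ⊆ 011-11 [E]
  m38 ⊆ -00110 [E]
  m41 ⊆ 1-1-01 [E]
  m45 ⊆ 1-1-01 [E]
  m48 ⊆ 11-000,1100-0
  m50 ⊆ 1100-0 [E]
  m56 ⊆ 11-000,111-0-
  m57 ⊆ 1-1-01,111-0-
  m60 ⊆ 111-0-,1111-0
  m61 ⊆ 1-1-01,111-0-
  m62 ⊆ 1111-0 [E]
E = {-00110, 000--0, 00000-, 011-11, 1-1-01, 1100-0, 1111-0}

YES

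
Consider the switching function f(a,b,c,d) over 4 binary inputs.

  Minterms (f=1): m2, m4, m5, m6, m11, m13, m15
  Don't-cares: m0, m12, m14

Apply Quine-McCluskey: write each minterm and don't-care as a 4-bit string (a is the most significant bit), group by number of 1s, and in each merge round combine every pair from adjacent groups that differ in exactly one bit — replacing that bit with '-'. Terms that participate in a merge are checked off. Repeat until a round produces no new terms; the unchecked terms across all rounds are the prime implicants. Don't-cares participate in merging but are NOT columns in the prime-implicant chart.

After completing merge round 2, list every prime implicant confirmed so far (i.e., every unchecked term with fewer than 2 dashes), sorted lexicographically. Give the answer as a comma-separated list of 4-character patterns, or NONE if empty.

1-11

size-2^0 implicants → 0000(✓)  0010(✓)  0100(✓)  0101(✓)  0110(✓)  1011(✓)  1100(✓)  1101(✓)  1110(✓)  1111(✓)
size-2^1 implicants → -100(✓)  -101(✓)  -110(✓)  0-00(✓)  0-10(✓)  00-0(✓)  01-0(✓)  010-(✓)  1-11  11-0(✓)  11-1(✓)  110-(✓)  111-(✓)
size-2^2 implicants → -1-0  -10-  0--0  11--
Unchecked terms (primes): -1-0, -10-, 0--0, 1-11, 11--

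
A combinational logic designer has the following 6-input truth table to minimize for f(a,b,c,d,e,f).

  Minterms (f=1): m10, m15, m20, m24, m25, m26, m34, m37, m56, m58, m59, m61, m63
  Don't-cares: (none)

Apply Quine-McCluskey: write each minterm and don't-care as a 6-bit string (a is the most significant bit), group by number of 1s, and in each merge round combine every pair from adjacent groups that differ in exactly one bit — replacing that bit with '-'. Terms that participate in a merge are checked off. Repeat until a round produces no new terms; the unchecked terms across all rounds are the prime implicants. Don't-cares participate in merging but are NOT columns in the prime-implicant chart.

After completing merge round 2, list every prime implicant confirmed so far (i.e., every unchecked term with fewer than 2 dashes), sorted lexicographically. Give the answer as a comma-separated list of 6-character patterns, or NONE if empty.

0-1010, 001111, 010100, 01100-, 100010, 100101, 111-11, 11101-, 1111-1

[col 0] 001010*, 001111, 010100, 011000*, 011001*, 011010*, 100010, 100101, 111000*, 111010*, 111011*, 111101*, 111111*
[col 1] -11000*, -11010*, 0-1010, 0110-0*, 01100-, 111-11, 1110-0*, 11101-, 1111-1
[col 2] -110-0
Prime implicants: -110-0, 0-1010, 001111, 010100, 01100-, 100010, 100101, 111-11, 11101-, 1111-1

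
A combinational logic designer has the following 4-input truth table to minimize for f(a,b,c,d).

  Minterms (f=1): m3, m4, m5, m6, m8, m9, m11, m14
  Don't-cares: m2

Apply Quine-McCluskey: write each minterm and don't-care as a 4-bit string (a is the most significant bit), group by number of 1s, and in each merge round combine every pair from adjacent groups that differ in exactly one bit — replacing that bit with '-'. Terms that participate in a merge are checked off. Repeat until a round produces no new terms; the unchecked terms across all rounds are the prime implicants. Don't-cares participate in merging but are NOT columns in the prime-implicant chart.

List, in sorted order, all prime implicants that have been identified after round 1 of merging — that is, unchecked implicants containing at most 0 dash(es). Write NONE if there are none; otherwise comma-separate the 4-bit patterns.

[col 0] 0010*, 0011*, 0100*, 0101*, 0110*, 1000*, 1001*, 1011*, 1110*
[col 1] -011, -110, 0-10, 001-, 01-0, 010-, 10-1, 100-
Prime implicants: -011, -110, 0-10, 001-, 01-0, 010-, 10-1, 100-

NONE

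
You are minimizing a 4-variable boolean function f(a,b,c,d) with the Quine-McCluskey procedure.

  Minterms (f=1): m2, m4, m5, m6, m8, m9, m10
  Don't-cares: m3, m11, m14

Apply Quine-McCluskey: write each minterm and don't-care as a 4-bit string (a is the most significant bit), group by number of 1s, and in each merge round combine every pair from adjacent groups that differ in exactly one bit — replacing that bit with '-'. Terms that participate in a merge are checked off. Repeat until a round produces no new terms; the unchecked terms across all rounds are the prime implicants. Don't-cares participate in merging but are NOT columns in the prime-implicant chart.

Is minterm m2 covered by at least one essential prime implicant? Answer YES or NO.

[col 0] 0010*, 0011*, 0100*, 0101*, 0110*, 1000*, 1001*, 1010*, 1011*, 1110*
[col 1] -010*, -011*, -110*, 0-10*, 001-*, 01-0, 010-, 1-10*, 10-0*, 10-1*, 100-*, 101-*
[col 2] --10, -01-, 10--
Prime implicants: --10, -01-, 01-0, 010-, 10--
PI chart (minterm → PIs covering it):
  2 | --10,-01-
  4 | 01-0,010-
  5 | 010-  (sole → essential)
  6 | --10,01-0
  8 | 10--  (sole → essential)
  9 | 10--  (sole → essential)
  10 | --10,-01-,10--
Essential prime implicants: 010-, 10--

NO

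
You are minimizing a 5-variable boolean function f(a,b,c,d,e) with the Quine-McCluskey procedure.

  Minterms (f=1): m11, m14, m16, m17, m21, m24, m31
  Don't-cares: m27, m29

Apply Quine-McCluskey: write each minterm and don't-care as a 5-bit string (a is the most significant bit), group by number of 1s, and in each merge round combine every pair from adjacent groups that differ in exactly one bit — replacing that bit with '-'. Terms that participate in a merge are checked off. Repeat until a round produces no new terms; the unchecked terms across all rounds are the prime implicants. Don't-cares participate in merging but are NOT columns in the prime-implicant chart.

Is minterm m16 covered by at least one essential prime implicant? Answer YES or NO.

size-2^0 implicants → 01011(✓)  01110  10000(✓)  10001(✓)  10101(✓)  11000(✓)  11011(✓)  11101(✓)  11111(✓)
size-2^1 implicants → -1011  1-000  1-101  10-01  1000-  11-11  111-1
Unchecked terms (primes): -1011, 01110, 1-000, 1-101, 10-01, 1000-, 11-11, 111-1
Minterm coverage:
  m11 ⊆ -1011 [E]
  m14 ⊆ 01110 [E]
  m16 ⊆ 1-000,1000-
  m17 ⊆ 10-01,1000-
  m21 ⊆ 1-101,10-01
  m24 ⊆ 1-000 [E]
  m31 ⊆ 11-11,111-1
E = {-1011, 01110, 1-000}

YES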